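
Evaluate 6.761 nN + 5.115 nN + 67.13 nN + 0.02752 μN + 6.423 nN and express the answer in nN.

112.949 nN

In nN:
  6.761 nN → 6.761
  5.115 nN → 5.115
  67.13 nN → 67.13
  0.02752 μN = 0.02752 × 10³ nN = 27.52
  6.423 nN → 6.423
Sum: 6.761 + 5.115 + 67.13 + 27.52 + 6.423 = 112.949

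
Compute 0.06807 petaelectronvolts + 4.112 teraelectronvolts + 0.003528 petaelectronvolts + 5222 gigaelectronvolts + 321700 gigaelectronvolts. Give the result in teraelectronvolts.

402.632 teraelectronvolts

In teraelectronvolts:
  0.06807 petaelectronvolts = 0.06807 × 10^3 teraelectronvolts = 68.07
  4.112 teraelectronvolts → 4.112
  0.003528 petaelectronvolts = 0.003528 × 10^3 teraelectronvolts = 3.528
  5222 gigaelectronvolts = 5222 × 10^-3 teraelectronvolts = 5.222
  321700 gigaelectronvolts = 321700 × 10^-3 teraelectronvolts = 321.7
Sum: 68.07 + 4.112 + 3.528 + 5.222 + 321.7 = 402.632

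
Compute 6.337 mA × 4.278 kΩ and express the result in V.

6.337 × 10⁻³ × 4.278 × 10³ = 27.109686 V

27.109686 V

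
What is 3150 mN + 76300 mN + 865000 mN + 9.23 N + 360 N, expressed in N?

1313.68 N

In N:
  3150 mN = 3150 × 10⁻³ N = 3.15
  76300 mN = 76300 × 10⁻³ N = 76.3
  865000 mN = 865000 × 10⁻³ N = 865
  9.23 N → 9.23
  360 N → 360
Sum: 3.15 + 76.3 + 865 + 9.23 + 360 = 1313.68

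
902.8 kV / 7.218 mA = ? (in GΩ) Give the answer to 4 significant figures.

(902.8 × 10³) / (7.218 × 10⁻³) = 125.076 × 10⁶ Ω

0.1251 GΩ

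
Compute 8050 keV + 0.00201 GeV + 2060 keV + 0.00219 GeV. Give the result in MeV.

14.31 MeV

In MeV:
  8050 keV = 8050 × 10^-3 MeV = 8.05
  0.00201 GeV = 0.00201 × 10^3 MeV = 2.01
  2060 keV = 2060 × 10^-3 MeV = 2.06
  0.00219 GeV = 0.00219 × 10^3 MeV = 2.19
Sum: 8.05 + 2.01 + 2.06 + 2.19 = 14.31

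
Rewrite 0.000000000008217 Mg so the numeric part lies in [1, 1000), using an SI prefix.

= 8.217 × 10⁻⁶ g; 10⁻⁶ is micro.

8.217 μg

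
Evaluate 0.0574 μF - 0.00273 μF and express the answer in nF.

54.67 nF

In nF:
  0.0574 μF = 0.0574 × 10^3 nF = 57.4
  0.00273 μF = 0.00273 × 10^3 nF = 2.73
Difference: 57.4 - 2.73 = 54.67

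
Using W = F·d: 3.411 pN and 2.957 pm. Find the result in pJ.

3.411e-12 × 2.957e-12 = 10.086327e-24 J

0.000000000010086327 pJ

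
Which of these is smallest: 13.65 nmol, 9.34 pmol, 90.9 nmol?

13.65 nmol = 0.00000001365 mol
9.34 pmol = 0.00000000000934 mol
90.9 nmol = 0.0000000909 mol

9.34 pmol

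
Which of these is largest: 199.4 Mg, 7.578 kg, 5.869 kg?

199.4 Mg

199.4 Mg = 199400000 g
7.578 kg = 7578 g
5.869 kg = 5869 g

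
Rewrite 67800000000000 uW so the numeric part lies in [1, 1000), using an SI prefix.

67.8 MW

= 67.8 × 10^6 W; 10^6 is mega.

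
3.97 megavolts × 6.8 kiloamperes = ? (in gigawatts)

26.996 gigawatts

3.97 × 10^6 × 6.8 × 10^3 = 26.996 × 10^9 W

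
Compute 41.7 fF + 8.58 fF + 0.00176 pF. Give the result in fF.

In fF:
  41.7 fF → 41.7
  8.58 fF → 8.58
  0.00176 pF = 0.00176 × 10^3 fF = 1.76
Sum: 41.7 + 8.58 + 1.76 = 52.04

52.04 fF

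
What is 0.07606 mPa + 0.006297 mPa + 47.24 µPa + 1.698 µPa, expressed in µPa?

131.295 µPa

In µPa:
  0.07606 mPa = 0.07606 × 10^3 µPa = 76.06
  0.006297 mPa = 0.006297 × 10^3 µPa = 6.297
  47.24 µPa → 47.24
  1.698 µPa → 1.698
Sum: 76.06 + 6.297 + 47.24 + 1.698 = 131.295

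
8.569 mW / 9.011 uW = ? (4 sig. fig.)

950.9

(8.569 × 10^-3) / (9.011 × 10^-6) = 0.95095 × 10^3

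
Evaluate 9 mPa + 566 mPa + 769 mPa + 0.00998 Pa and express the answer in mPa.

1353.98 mPa

In mPa:
  9 mPa → 9
  566 mPa → 566
  769 mPa → 769
  0.00998 Pa = 0.00998 × 10^3 mPa = 9.98
Sum: 9 + 566 + 769 + 9.98 = 1353.98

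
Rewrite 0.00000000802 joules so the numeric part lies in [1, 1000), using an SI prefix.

= 8.02 × 10⁻⁹ joules; 10⁻⁹ is nano.

8.02 nanojoules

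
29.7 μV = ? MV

micro = 1e-6, mega = 1e6; factor is 1e-12.
29.7 × 1e-12 = 0.0000000000297

0.0000000000297 MV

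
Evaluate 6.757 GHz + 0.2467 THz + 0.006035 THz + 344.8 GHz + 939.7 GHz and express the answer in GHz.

In GHz:
  6.757 GHz → 6.757
  0.2467 THz = 0.2467 × 10³ GHz = 246.7
  0.006035 THz = 0.006035 × 10³ GHz = 6.035
  344.8 GHz → 344.8
  939.7 GHz → 939.7
Sum: 6.757 + 246.7 + 6.035 + 344.8 + 939.7 = 1543.992

1543.992 GHz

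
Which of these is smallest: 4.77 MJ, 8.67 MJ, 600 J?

600 J

4.77 MJ = 4770000 J
8.67 MJ = 8670000 J
600 J = 600 J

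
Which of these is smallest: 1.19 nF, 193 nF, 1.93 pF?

1.19 nF = 0.00000000119 F
193 nF = 0.000000193 F
1.93 pF = 0.00000000000193 F

1.93 pF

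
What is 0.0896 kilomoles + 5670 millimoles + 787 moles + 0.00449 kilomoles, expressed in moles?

In moles:
  0.0896 kilomoles = 0.0896 × 10³ moles = 89.6
  5670 millimoles = 5670 × 10⁻³ moles = 5.67
  787 moles → 787
  0.00449 kilomoles = 0.00449 × 10³ moles = 4.49
Sum: 89.6 + 5.67 + 787 + 4.49 = 886.76

886.76 moles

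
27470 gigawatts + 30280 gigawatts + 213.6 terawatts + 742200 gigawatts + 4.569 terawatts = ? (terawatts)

1018.119 terawatts

In terawatts:
  27470 gigawatts = 27470 × 10^-3 terawatts = 27.47
  30280 gigawatts = 30280 × 10^-3 terawatts = 30.28
  213.6 terawatts → 213.6
  742200 gigawatts = 742200 × 10^-3 terawatts = 742.2
  4.569 terawatts → 4.569
Sum: 27.47 + 30.28 + 213.6 + 742.2 + 4.569 = 1018.119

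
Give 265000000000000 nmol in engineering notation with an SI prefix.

= 265e3 mol; 1e3 is kilo.

265 kmol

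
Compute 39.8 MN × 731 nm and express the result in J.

29.0938 J

39.8 × 10^6 × 731 × 10^-9 = 29093.8 × 10^-3 J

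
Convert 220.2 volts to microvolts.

220200000 microvolts

(no prefix) = 1e0, micro = 1e-6; factor is 1e6.
220.2 × 1e6 = 220200000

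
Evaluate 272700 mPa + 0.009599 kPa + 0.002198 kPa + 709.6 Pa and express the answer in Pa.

In Pa:
  272700 mPa = 272700 × 10⁻³ Pa = 272.7
  0.009599 kPa = 0.009599 × 10³ Pa = 9.599
  0.002198 kPa = 0.002198 × 10³ Pa = 2.198
  709.6 Pa → 709.6
Sum: 272.7 + 9.599 + 2.198 + 709.6 = 994.097

994.097 Pa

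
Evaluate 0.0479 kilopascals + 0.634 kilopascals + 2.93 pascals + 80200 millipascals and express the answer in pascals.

765.03 pascals

In pascals:
  0.0479 kilopascals = 0.0479 × 10³ pascals = 47.9
  0.634 kilopascals = 0.634 × 10³ pascals = 634
  2.93 pascals → 2.93
  80200 millipascals = 80200 × 10⁻³ pascals = 80.2
Sum: 47.9 + 634 + 2.93 + 80.2 = 765.03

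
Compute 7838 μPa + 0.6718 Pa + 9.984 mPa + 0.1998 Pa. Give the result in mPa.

In mPa:
  7838 μPa = 7838 × 10⁻³ mPa = 7.838
  0.6718 Pa = 0.6718 × 10³ mPa = 671.8
  9.984 mPa → 9.984
  0.1998 Pa = 0.1998 × 10³ mPa = 199.8
Sum: 7.838 + 671.8 + 9.984 + 199.8 = 889.422

889.422 mPa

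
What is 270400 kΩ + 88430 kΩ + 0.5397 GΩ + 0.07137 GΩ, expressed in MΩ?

969.9 MΩ

In MΩ:
  270400 kΩ = 270400 × 10^-3 MΩ = 270.4
  88430 kΩ = 88430 × 10^-3 MΩ = 88.43
  0.5397 GΩ = 0.5397 × 10^3 MΩ = 539.7
  0.07137 GΩ = 0.07137 × 10^3 MΩ = 71.37
Sum: 270.4 + 88.43 + 539.7 + 71.37 = 969.9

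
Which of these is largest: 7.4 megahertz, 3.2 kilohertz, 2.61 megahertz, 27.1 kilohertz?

7.4 megahertz = 7400000 hertz
3.2 kilohertz = 3200 hertz
2.61 megahertz = 2610000 hertz
27.1 kilohertz = 27100 hertz

7.4 megahertz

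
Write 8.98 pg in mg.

pico = 1e-12, milli = 1e-3; factor is 1e-9.
8.98 × 1e-9 = 0.00000000898

0.00000000898 mg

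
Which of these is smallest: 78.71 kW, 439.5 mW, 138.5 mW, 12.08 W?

138.5 mW

78.71 kW = 78710 W
439.5 mW = 0.4395 W
138.5 mW = 0.1385 W
12.08 W = 12.08 W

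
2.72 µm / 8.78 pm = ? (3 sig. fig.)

310000

(2.72 × 10^-6) / (8.78 × 10^-12) = 0.3098 × 10^6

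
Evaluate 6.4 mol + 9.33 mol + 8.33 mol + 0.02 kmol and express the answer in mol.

44.06 mol

In mol:
  6.4 mol → 6.4
  9.33 mol → 9.33
  8.33 mol → 8.33
  0.02 kmol = 0.02 × 10³ mol = 20
Sum: 6.4 + 9.33 + 8.33 + 20 = 44.06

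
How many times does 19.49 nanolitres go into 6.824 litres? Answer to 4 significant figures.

350100000

(6.824) / (19.49e-9) = 0.35013e9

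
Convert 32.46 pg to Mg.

pico = 10⁻¹², mega = 10⁶; factor is 10⁻¹⁸.
32.46 × 10⁻¹⁸ = 0.00000000000000003246

0.00000000000000003246 Mg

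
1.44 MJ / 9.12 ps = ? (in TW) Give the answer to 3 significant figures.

(1.44e6) / (9.12e-12) = 0.15789e18 W

158000 TW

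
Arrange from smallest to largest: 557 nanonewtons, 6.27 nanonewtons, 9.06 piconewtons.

557 nanonewtons = 0.000000557 newtons
6.27 nanonewtons = 0.00000000627 newtons
9.06 piconewtons = 0.00000000000906 newtons

9.06 piconewtons < 6.27 nanonewtons < 557 nanonewtons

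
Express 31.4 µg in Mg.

0.0000000000314 Mg

micro = 10⁻⁶, mega = 10⁶; factor is 10⁻¹².
31.4 × 10⁻¹² = 0.0000000000314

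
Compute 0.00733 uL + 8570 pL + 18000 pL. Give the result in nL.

In nL:
  0.00733 uL = 0.00733 × 10^3 nL = 7.33
  8570 pL = 8570 × 10^-3 nL = 8.57
  18000 pL = 18000 × 10^-3 nL = 18
Sum: 7.33 + 8.57 + 18 = 33.9

33.9 nL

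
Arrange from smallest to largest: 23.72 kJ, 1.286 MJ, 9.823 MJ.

23.72 kJ < 1.286 MJ < 9.823 MJ

23.72 kJ = 23720 J
1.286 MJ = 1286000 J
9.823 MJ = 9823000 J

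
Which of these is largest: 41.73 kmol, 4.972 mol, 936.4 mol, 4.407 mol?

41.73 kmol = 41730 mol
4.972 mol = 4.972 mol
936.4 mol = 936.4 mol
4.407 mol = 4.407 mol

41.73 kmol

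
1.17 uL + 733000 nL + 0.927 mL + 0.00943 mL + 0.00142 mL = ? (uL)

In uL:
  1.17 uL → 1.17
  733000 nL = 733000 × 10⁻³ uL = 733
  0.927 mL = 0.927 × 10³ uL = 927
  0.00943 mL = 0.00943 × 10³ uL = 9.43
  0.00142 mL = 0.00142 × 10³ uL = 1.42
Sum: 1.17 + 733 + 927 + 9.43 + 1.42 = 1672.02

1672.02 uL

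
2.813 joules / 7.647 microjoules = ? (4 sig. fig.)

367900

(2.813) / (7.647 × 10⁻⁶) = 0.36786 × 10⁶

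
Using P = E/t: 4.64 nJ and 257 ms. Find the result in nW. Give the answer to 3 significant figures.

18.1 nW

(4.64e-9) / (257e-3) = 0.018054e-6 W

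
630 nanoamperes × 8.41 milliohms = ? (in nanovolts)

630 × 10⁻⁹ × 8.41 × 10⁻³ = 5298.3 × 10⁻¹² V

5.2983 nanovolts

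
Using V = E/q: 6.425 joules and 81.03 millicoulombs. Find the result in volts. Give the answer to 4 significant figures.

(6.425) / (81.03 × 10⁻³) = 0.0792916 × 10³ V

79.29 volts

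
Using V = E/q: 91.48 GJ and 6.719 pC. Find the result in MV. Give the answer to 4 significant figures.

13620000000000000 MV

(91.48e9) / (6.719e-12) = 13.6151e21 V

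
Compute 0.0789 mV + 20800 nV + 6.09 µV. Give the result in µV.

105.79 µV

In µV:
  0.0789 mV = 0.0789 × 10^3 µV = 78.9
  20800 nV = 20800 × 10^-3 µV = 20.8
  6.09 µV → 6.09
Sum: 78.9 + 20.8 + 6.09 = 105.79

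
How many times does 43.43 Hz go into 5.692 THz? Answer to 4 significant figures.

131100000000

(5.692e12) / (43.43) = 0.13106e12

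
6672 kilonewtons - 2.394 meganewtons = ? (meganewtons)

In meganewtons:
  6672 kilonewtons = 6672 × 10^-3 meganewtons = 6.672
  2.394 meganewtons → 2.394
Difference: 6.672 - 2.394 = 4.278

4.278 meganewtons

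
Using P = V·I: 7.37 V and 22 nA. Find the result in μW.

7.37 × 22 × 10^-9 = 162.14 × 10^-9 W

0.16214 μW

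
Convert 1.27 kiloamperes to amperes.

kilo = 1e3, (no prefix) = 1e0; factor is 1e3.
1.27 × 1e3 = 1270

1270 amperes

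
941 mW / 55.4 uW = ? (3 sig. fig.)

(941 × 10⁻³) / (55.4 × 10⁻⁶) = 16.99 × 10³

17000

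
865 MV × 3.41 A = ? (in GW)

865 × 10⁶ × 3.41 = 2949.65 × 10⁶ W

2.94965 GW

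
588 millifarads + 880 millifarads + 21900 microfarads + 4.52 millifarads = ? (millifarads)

1494.42 millifarads

In millifarads:
  588 millifarads → 588
  880 millifarads → 880
  21900 microfarads = 21900 × 10^-3 millifarads = 21.9
  4.52 millifarads → 4.52
Sum: 588 + 880 + 21.9 + 4.52 = 1494.42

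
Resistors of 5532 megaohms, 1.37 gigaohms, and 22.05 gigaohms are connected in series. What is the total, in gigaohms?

28.952 gigaohms

In gigaohms:
  5532 megaohms = 5532 × 10⁻³ gigaohms = 5.532
  1.37 gigaohms → 1.37
  22.05 gigaohms → 22.05
Sum: 5.532 + 1.37 + 22.05 = 28.952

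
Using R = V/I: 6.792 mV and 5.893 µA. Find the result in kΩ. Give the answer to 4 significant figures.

(6.792 × 10⁻³) / (5.893 × 10⁻⁶) = 1.15255 × 10³ Ω

1.153 kΩ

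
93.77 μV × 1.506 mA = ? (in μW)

0.14121762 μW

93.77 × 10^-6 × 1.506 × 10^-3 = 141.21762 × 10^-9 W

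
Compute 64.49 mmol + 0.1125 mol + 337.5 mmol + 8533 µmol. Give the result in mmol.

523.023 mmol

In mmol:
  64.49 mmol → 64.49
  0.1125 mol = 0.1125 × 10³ mmol = 112.5
  337.5 mmol → 337.5
  8533 µmol = 8533 × 10⁻³ mmol = 8.533
Sum: 64.49 + 112.5 + 337.5 + 8.533 = 523.023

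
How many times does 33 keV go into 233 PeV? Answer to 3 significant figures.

(233 × 10¹⁵) / (33 × 10³) = 7.061 × 10¹²

7060000000000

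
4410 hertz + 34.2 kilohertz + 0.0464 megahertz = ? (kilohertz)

85.01 kilohertz

In kilohertz:
  4410 hertz = 4410e-3 kilohertz = 4.41
  34.2 kilohertz → 34.2
  0.0464 megahertz = 0.0464e3 kilohertz = 46.4
Sum: 4.41 + 34.2 + 46.4 = 85.01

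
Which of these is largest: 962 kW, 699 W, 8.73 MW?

8.73 MW

962 kW = 962000 W
699 W = 699 W
8.73 MW = 8730000 W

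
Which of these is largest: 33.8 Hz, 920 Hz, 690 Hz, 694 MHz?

694 MHz

33.8 Hz = 33.8 Hz
920 Hz = 920 Hz
690 Hz = 690 Hz
694 MHz = 694000000 Hz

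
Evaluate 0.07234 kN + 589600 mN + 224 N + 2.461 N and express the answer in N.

888.401 N

In N:
  0.07234 kN = 0.07234 × 10^3 N = 72.34
  589600 mN = 589600 × 10^-3 N = 589.6
  224 N → 224
  2.461 N → 2.461
Sum: 72.34 + 589.6 + 224 + 2.461 = 888.401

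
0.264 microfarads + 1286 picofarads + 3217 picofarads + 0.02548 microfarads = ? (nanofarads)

In nanofarads:
  0.264 microfarads = 0.264e3 nanofarads = 264
  1286 picofarads = 1286e-3 nanofarads = 1.286
  3217 picofarads = 3217e-3 nanofarads = 3.217
  0.02548 microfarads = 0.02548e3 nanofarads = 25.48
Sum: 264 + 1.286 + 3.217 + 25.48 = 293.983

293.983 nanofarads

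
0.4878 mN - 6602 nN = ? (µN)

481.198 µN

In µN:
  0.4878 mN = 0.4878e3 µN = 487.8
  6602 nN = 6602e-3 µN = 6.602
Difference: 487.8 - 6.602 = 481.198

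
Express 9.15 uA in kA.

micro = 1e-6, kilo = 1e3; factor is 1e-9.
9.15 × 1e-9 = 0.00000000915

0.00000000915 kA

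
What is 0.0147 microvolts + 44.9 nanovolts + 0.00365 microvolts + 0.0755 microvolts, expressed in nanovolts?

138.75 nanovolts

In nanovolts:
  0.0147 microvolts = 0.0147e3 nanovolts = 14.7
  44.9 nanovolts → 44.9
  0.00365 microvolts = 0.00365e3 nanovolts = 3.65
  0.0755 microvolts = 0.0755e3 nanovolts = 75.5
Sum: 14.7 + 44.9 + 3.65 + 75.5 = 138.75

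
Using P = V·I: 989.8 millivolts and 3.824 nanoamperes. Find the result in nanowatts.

3.7849952 nanowatts

989.8e-3 × 3.824e-9 = 3784.9952e-12 W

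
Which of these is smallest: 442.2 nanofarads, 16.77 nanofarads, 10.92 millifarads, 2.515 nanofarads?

442.2 nanofarads = 0.0000004422 farads
16.77 nanofarads = 0.00000001677 farads
10.92 millifarads = 0.01092 farads
2.515 nanofarads = 0.000000002515 farads

2.515 nanofarads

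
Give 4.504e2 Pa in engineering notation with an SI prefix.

= 450.4 Pa; mantissa already in [1, 1000).

450.4 Pa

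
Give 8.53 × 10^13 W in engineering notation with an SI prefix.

85.3 TW

= 85.3 × 10^12 W; 10^12 is tera.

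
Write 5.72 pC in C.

0.00000000000572 C

pico = 10⁻¹², (no prefix) = 10⁰; factor is 10⁻¹².
5.72 × 10⁻¹² = 0.00000000000572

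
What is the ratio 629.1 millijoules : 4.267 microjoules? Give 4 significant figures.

147400

(629.1 × 10⁻³) / (4.267 × 10⁻⁶) = 147.43 × 10³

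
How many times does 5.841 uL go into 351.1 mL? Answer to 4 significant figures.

(351.1 × 10^-3) / (5.841 × 10^-6) = 60.11 × 10^3

60110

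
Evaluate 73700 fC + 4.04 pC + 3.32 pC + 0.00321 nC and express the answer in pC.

84.27 pC

In pC:
  73700 fC = 73700e-3 pC = 73.7
  4.04 pC → 4.04
  3.32 pC → 3.32
  0.00321 nC = 0.00321e3 pC = 3.21
Sum: 73.7 + 4.04 + 3.32 + 3.21 = 84.27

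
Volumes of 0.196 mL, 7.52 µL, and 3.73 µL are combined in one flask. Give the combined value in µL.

207.25 µL

In µL:
  0.196 mL = 0.196 × 10^3 µL = 196
  7.52 µL → 7.52
  3.73 µL → 3.73
Sum: 196 + 7.52 + 3.73 = 207.25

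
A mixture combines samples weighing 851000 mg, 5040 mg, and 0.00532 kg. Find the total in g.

861.36 g

In g:
  851000 mg = 851000 × 10⁻³ g = 851
  5040 mg = 5040 × 10⁻³ g = 5.04
  0.00532 kg = 0.00532 × 10³ g = 5.32
Sum: 851 + 5.04 + 5.32 = 861.36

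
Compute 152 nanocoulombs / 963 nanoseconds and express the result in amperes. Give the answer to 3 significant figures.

0.158 amperes

(152 × 10^-9) / (963 × 10^-9) = 0.15784 A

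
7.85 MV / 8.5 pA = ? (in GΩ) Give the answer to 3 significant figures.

(7.85e6) / (8.5e-12) = 0.92353e18 Ω

924000000 GΩ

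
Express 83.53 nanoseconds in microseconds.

0.08353 microseconds

nano = 1e-9, micro = 1e-6; factor is 1e-3.
83.53 × 1e-3 = 0.08353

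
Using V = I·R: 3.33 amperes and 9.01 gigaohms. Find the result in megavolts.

3.33 × 9.01e9 = 30.0033e9 V

30003.3 megavolts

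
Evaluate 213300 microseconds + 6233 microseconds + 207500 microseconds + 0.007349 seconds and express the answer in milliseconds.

434.382 milliseconds

In milliseconds:
  213300 microseconds = 213300 × 10^-3 milliseconds = 213.3
  6233 microseconds = 6233 × 10^-3 milliseconds = 6.233
  207500 microseconds = 207500 × 10^-3 milliseconds = 207.5
  0.007349 seconds = 0.007349 × 10^3 milliseconds = 7.349
Sum: 213.3 + 6.233 + 207.5 + 7.349 = 434.382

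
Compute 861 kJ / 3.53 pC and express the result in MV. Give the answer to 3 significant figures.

244000000000 MV

(861 × 10^3) / (3.53 × 10^-12) = 243.91 × 10^15 V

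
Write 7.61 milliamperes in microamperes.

7610 microamperes

milli = 10^-3, micro = 10^-6; factor is 10^3.
7.61 × 10^3 = 7610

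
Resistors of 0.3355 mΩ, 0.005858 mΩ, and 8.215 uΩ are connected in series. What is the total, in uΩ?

349.573 uΩ

In uΩ:
  0.3355 mΩ = 0.3355e3 uΩ = 335.5
  0.005858 mΩ = 0.005858e3 uΩ = 5.858
  8.215 uΩ → 8.215
Sum: 335.5 + 5.858 + 8.215 = 349.573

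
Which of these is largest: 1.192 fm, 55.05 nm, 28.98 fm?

1.192 fm = 0.000000000000001192 m
55.05 nm = 0.00000005505 m
28.98 fm = 0.00000000000002898 m

55.05 nm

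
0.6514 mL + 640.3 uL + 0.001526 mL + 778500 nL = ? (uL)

2071.726 uL

In uL:
  0.6514 mL = 0.6514 × 10^3 uL = 651.4
  640.3 uL → 640.3
  0.001526 mL = 0.001526 × 10^3 uL = 1.526
  778500 nL = 778500 × 10^-3 uL = 778.5
Sum: 651.4 + 640.3 + 1.526 + 778.5 = 2071.726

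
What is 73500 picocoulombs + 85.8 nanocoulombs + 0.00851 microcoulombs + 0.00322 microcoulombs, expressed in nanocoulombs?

In nanocoulombs:
  73500 picocoulombs = 73500e-3 nanocoulombs = 73.5
  85.8 nanocoulombs → 85.8
  0.00851 microcoulombs = 0.00851e3 nanocoulombs = 8.51
  0.00322 microcoulombs = 0.00322e3 nanocoulombs = 3.22
Sum: 73.5 + 85.8 + 8.51 + 3.22 = 171.03

171.03 nanocoulombs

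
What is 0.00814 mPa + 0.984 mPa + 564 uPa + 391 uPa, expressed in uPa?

In uPa:
  0.00814 mPa = 0.00814e3 uPa = 8.14
  0.984 mPa = 0.984e3 uPa = 984
  564 uPa → 564
  391 uPa → 391
Sum: 8.14 + 984 + 564 + 391 = 1947.14

1947.14 uPa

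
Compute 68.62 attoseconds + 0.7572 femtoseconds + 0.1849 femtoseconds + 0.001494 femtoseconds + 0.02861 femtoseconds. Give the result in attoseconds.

1040.824 attoseconds

In attoseconds:
  68.62 attoseconds → 68.62
  0.7572 femtoseconds = 0.7572 × 10³ attoseconds = 757.2
  0.1849 femtoseconds = 0.1849 × 10³ attoseconds = 184.9
  0.001494 femtoseconds = 0.001494 × 10³ attoseconds = 1.494
  0.02861 femtoseconds = 0.02861 × 10³ attoseconds = 28.61
Sum: 68.62 + 757.2 + 184.9 + 1.494 + 28.61 = 1040.824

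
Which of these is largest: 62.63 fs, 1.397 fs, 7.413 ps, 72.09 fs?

62.63 fs = 0.00000000000006263 s
1.397 fs = 0.000000000000001397 s
7.413 ps = 0.000000000007413 s
72.09 fs = 0.00000000000007209 s

7.413 ps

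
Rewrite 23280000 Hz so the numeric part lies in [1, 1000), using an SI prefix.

= 23.28 × 10^6 Hz; 10^6 is mega.

23.28 MHz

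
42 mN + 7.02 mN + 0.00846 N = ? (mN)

57.48 mN

In mN:
  42 mN → 42
  7.02 mN → 7.02
  0.00846 N = 0.00846 × 10^3 mN = 8.46
Sum: 42 + 7.02 + 8.46 = 57.48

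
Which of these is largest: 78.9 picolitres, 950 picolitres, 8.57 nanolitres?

8.57 nanolitres

78.9 picolitres = 0.0000000000789 litres
950 picolitres = 0.00000000095 litres
8.57 nanolitres = 0.00000000857 litres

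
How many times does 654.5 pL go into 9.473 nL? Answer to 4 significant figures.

14.47

(9.473 × 10⁻⁹) / (654.5 × 10⁻¹²) = 0.014474 × 10³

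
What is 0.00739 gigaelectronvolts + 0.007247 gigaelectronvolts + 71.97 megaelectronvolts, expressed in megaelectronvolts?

In megaelectronvolts:
  0.00739 gigaelectronvolts = 0.00739 × 10³ megaelectronvolts = 7.39
  0.007247 gigaelectronvolts = 0.007247 × 10³ megaelectronvolts = 7.247
  71.97 megaelectronvolts → 71.97
Sum: 7.39 + 7.247 + 71.97 = 86.607

86.607 megaelectronvolts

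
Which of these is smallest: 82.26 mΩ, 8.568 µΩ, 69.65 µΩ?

82.26 mΩ = 0.08226 Ω
8.568 µΩ = 0.000008568 Ω
69.65 µΩ = 0.00006965 Ω

8.568 µΩ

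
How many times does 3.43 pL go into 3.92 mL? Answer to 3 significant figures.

(3.92 × 10^-3) / (3.43 × 10^-12) = 1.143 × 10^9

1140000000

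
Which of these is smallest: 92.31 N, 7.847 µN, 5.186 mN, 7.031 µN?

92.31 N = 92.31 N
7.847 µN = 0.000007847 N
5.186 mN = 0.005186 N
7.031 µN = 0.000007031 N

7.031 µN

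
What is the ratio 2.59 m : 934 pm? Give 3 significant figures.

(2.59) / (934 × 10^-12) = 0.002773 × 10^12

2770000000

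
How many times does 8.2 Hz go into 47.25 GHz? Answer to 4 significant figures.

(47.25e9) / (8.2) = 5.7622e9

5762000000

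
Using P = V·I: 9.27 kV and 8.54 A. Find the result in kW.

79.1658 kW

9.27 × 10³ × 8.54 = 79.1658 × 10³ W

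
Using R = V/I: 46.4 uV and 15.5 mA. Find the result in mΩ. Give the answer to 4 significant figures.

(46.4e-6) / (15.5e-3) = 2.99355e-3 Ω

2.994 mΩ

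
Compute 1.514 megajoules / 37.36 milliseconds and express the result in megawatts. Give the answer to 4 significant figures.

40.52 megawatts

(1.514 × 10^6) / (37.36 × 10^-3) = 0.0405246 × 10^9 W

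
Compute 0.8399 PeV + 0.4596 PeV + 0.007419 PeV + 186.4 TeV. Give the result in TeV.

1493.319 TeV

In TeV:
  0.8399 PeV = 0.8399e3 TeV = 839.9
  0.4596 PeV = 0.4596e3 TeV = 459.6
  0.007419 PeV = 0.007419e3 TeV = 7.419
  186.4 TeV → 186.4
Sum: 839.9 + 459.6 + 7.419 + 186.4 = 1493.319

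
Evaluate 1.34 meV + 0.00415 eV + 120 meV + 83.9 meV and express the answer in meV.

In meV:
  1.34 meV → 1.34
  0.00415 eV = 0.00415 × 10³ meV = 4.15
  120 meV → 120
  83.9 meV → 83.9
Sum: 1.34 + 4.15 + 120 + 83.9 = 209.39

209.39 meV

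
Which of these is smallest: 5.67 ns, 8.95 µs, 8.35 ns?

5.67 ns = 0.00000000567 s
8.95 µs = 0.00000895 s
8.35 ns = 0.00000000835 s

5.67 ns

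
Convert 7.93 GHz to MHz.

giga = 1e9, mega = 1e6; factor is 1e3.
7.93 × 1e3 = 7930

7930 MHz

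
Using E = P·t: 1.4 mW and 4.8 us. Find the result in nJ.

1.4 × 10^-3 × 4.8 × 10^-6 = 6.72 × 10^-9 J

6.72 nJ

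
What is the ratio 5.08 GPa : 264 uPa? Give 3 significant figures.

(5.08 × 10^9) / (264 × 10^-6) = 0.01924 × 10^15

19200000000000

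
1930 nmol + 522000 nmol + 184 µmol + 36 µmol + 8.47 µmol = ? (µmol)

In µmol:
  1930 nmol = 1930 × 10^-3 µmol = 1.93
  522000 nmol = 522000 × 10^-3 µmol = 522
  184 µmol → 184
  36 µmol → 36
  8.47 µmol → 8.47
Sum: 1.93 + 522 + 184 + 36 + 8.47 = 752.4

752.4 µmol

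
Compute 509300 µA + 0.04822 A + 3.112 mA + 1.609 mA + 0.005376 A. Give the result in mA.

567.617 mA

In mA:
  509300 µA = 509300 × 10^-3 mA = 509.3
  0.04822 A = 0.04822 × 10^3 mA = 48.22
  3.112 mA → 3.112
  1.609 mA → 1.609
  0.005376 A = 0.005376 × 10^3 mA = 5.376
Sum: 509.3 + 48.22 + 3.112 + 1.609 + 5.376 = 567.617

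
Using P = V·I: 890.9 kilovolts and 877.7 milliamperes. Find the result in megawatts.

890.9e3 × 877.7e-3 = 781942.93 W

0.78194293 megawatts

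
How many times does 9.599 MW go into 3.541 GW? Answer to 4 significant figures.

368.9

(3.541 × 10⁹) / (9.599 × 10⁶) = 0.36889 × 10³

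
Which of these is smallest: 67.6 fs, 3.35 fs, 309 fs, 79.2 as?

79.2 as

67.6 fs = 0.0000000000000676 s
3.35 fs = 0.00000000000000335 s
309 fs = 0.000000000000309 s
79.2 as = 0.0000000000000000792 s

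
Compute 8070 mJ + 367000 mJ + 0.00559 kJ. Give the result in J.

In J:
  8070 mJ = 8070 × 10^-3 J = 8.07
  367000 mJ = 367000 × 10^-3 J = 367
  0.00559 kJ = 0.00559 × 10^3 J = 5.59
Sum: 8.07 + 367 + 5.59 = 380.66

380.66 J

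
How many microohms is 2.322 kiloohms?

kilo = 10³, micro = 10⁻⁶; factor is 10⁹.
2.322 × 10⁹ = 2322000000

2322000000 microohms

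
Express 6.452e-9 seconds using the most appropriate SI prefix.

= 6.452e-9 seconds; 1e-9 is nano.

6.452 nanoseconds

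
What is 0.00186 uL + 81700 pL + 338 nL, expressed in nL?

421.56 nL

In nL:
  0.00186 uL = 0.00186 × 10³ nL = 1.86
  81700 pL = 81700 × 10⁻³ nL = 81.7
  338 nL → 338
Sum: 1.86 + 81.7 + 338 = 421.56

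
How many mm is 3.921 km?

kilo = 10³, milli = 10⁻³; factor is 10⁶.
3.921 × 10⁶ = 3921000

3921000 mm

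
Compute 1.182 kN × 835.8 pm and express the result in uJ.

1.182 × 10³ × 835.8 × 10⁻¹² = 987.9156 × 10⁻⁹ J

0.9879156 uJ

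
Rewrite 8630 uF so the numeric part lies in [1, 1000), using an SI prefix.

= 8.63e-3 F; 1e-3 is milli.

8.63 mF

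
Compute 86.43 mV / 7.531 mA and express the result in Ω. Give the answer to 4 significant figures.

11.48 Ω

(86.43 × 10^-3) / (7.531 × 10^-3) = 11.4766 Ω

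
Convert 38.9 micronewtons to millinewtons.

0.0389 millinewtons

micro = 1e-6, milli = 1e-3; factor is 1e-3.
38.9 × 1e-3 = 0.0389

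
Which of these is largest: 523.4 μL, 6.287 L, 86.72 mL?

6.287 L

523.4 μL = 0.0005234 L
6.287 L = 6.287 L
86.72 mL = 0.08672 L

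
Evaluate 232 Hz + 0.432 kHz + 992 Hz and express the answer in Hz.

In Hz:
  232 Hz → 232
  0.432 kHz = 0.432 × 10³ Hz = 432
  992 Hz → 992
Sum: 232 + 432 + 992 = 1656

1656 Hz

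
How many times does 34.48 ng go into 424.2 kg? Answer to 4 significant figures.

(424.2 × 10^3) / (34.48 × 10^-9) = 12.303 × 10^12

12300000000000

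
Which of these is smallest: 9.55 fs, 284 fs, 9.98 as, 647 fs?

9.98 as

9.55 fs = 0.00000000000000955 s
284 fs = 0.000000000000284 s
9.98 as = 0.00000000000000000998 s
647 fs = 0.000000000000647 s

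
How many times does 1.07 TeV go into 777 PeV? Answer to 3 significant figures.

726000

(777 × 10^15) / (1.07 × 10^12) = 726.2 × 10^3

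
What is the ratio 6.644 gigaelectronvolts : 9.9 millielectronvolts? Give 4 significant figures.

(6.644e9) / (9.9e-3) = 0.67111e12

671100000000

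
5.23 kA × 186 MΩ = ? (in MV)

5.23e3 × 186e6 = 972.78e9 V

972780 MV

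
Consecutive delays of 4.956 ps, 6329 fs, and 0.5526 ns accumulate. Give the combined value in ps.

563.885 ps

In ps:
  4.956 ps → 4.956
  6329 fs = 6329e-3 ps = 6.329
  0.5526 ns = 0.5526e3 ps = 552.6
Sum: 4.956 + 6.329 + 552.6 = 563.885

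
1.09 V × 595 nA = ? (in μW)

0.64855 μW

1.09 × 595 × 10^-9 = 648.55 × 10^-9 W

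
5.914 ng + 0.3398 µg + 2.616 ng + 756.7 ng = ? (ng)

In ng:
  5.914 ng → 5.914
  0.3398 µg = 0.3398 × 10^3 ng = 339.8
  2.616 ng → 2.616
  756.7 ng → 756.7
Sum: 5.914 + 339.8 + 2.616 + 756.7 = 1105.03

1105.03 ng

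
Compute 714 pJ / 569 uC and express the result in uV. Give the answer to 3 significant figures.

(714e-12) / (569e-6) = 1.2548e-6 V

1.25 uV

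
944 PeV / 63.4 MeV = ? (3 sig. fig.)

(944 × 10^15) / (63.4 × 10^6) = 14.89 × 10^9

14900000000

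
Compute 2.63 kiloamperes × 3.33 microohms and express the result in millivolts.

2.63 × 10³ × 3.33 × 10⁻⁶ = 8.7579 × 10⁻³ V

8.7579 millivolts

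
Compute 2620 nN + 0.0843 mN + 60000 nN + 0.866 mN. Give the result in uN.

1012.92 uN

In uN:
  2620 nN = 2620 × 10⁻³ uN = 2.62
  0.0843 mN = 0.0843 × 10³ uN = 84.3
  60000 nN = 60000 × 10⁻³ uN = 60
  0.866 mN = 0.866 × 10³ uN = 866
Sum: 2.62 + 84.3 + 60 + 866 = 1012.92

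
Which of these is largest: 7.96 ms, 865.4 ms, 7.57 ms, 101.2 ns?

7.96 ms = 0.00796 s
865.4 ms = 0.8654 s
7.57 ms = 0.00757 s
101.2 ns = 0.0000001012 s

865.4 ms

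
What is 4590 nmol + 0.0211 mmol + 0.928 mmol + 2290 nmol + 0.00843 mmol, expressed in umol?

964.41 umol

In umol:
  4590 nmol = 4590e-3 umol = 4.59
  0.0211 mmol = 0.0211e3 umol = 21.1
  0.928 mmol = 0.928e3 umol = 928
  2290 nmol = 2290e-3 umol = 2.29
  0.00843 mmol = 0.00843e3 umol = 8.43
Sum: 4.59 + 21.1 + 928 + 2.29 + 8.43 = 964.41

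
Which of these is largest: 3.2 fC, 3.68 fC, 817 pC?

3.2 fC = 0.0000000000000032 C
3.68 fC = 0.00000000000000368 C
817 pC = 0.000000000817 C

817 pC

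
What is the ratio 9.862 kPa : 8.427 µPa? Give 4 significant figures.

1170000000

(9.862 × 10³) / (8.427 × 10⁻⁶) = 1.1703 × 10⁹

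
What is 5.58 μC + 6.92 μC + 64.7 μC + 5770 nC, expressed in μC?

82.97 μC

In μC:
  5.58 μC → 5.58
  6.92 μC → 6.92
  64.7 μC → 64.7
  5770 nC = 5770e-3 μC = 5.77
Sum: 5.58 + 6.92 + 64.7 + 5.77 = 82.97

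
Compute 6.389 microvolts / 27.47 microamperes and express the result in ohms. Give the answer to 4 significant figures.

0.2326 ohms

(6.389 × 10^-6) / (27.47 × 10^-6) = 0.232581 Ω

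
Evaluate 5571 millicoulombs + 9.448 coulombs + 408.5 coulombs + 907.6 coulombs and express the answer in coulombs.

In coulombs:
  5571 millicoulombs = 5571 × 10⁻³ coulombs = 5.571
  9.448 coulombs → 9.448
  408.5 coulombs → 408.5
  907.6 coulombs → 907.6
Sum: 5.571 + 9.448 + 408.5 + 907.6 = 1331.119

1331.119 coulombs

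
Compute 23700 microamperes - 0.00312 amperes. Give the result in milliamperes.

In milliamperes:
  23700 microamperes = 23700 × 10^-3 milliamperes = 23.7
  0.00312 amperes = 0.00312 × 10^3 milliamperes = 3.12
Difference: 23.7 - 3.12 = 20.58

20.58 milliamperes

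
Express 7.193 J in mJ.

(no prefix) = 1e0, milli = 1e-3; factor is 1e3.
7.193 × 1e3 = 7193

7193 mJ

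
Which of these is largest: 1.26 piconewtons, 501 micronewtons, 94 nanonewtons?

1.26 piconewtons = 0.00000000000126 newtons
501 micronewtons = 0.000501 newtons
94 nanonewtons = 0.000000094 newtons

501 micronewtons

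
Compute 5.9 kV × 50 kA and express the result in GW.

5.9 × 10³ × 50 × 10³ = 295 × 10⁶ W

0.295 GW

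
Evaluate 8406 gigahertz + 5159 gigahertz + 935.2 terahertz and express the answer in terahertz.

948.765 terahertz

In terahertz:
  8406 gigahertz = 8406 × 10^-3 terahertz = 8.406
  5159 gigahertz = 5159 × 10^-3 terahertz = 5.159
  935.2 terahertz → 935.2
Sum: 8.406 + 5.159 + 935.2 = 948.765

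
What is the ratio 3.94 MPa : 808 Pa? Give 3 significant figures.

(3.94 × 10^6) / (808) = 0.004876 × 10^6

4880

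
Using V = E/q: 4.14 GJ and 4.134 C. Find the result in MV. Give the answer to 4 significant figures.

(4.14 × 10⁹) / (4.134) = 1.00145 × 10⁹ V

1001 MV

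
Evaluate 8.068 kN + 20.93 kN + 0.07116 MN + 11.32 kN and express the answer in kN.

111.478 kN

In kN:
  8.068 kN → 8.068
  20.93 kN → 20.93
  0.07116 MN = 0.07116 × 10^3 kN = 71.16
  11.32 kN → 11.32
Sum: 8.068 + 20.93 + 71.16 + 11.32 = 111.478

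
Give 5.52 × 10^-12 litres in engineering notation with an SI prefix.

5.52 picolitres

= 5.52 × 10^-12 litres; 10^-12 is pico.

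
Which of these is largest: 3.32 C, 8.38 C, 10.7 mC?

3.32 C = 3.32 C
8.38 C = 8.38 C
10.7 mC = 0.0107 C

8.38 C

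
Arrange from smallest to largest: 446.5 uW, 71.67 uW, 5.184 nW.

5.184 nW < 71.67 uW < 446.5 uW

446.5 uW = 0.0004465 W
71.67 uW = 0.00007167 W
5.184 nW = 0.000000005184 W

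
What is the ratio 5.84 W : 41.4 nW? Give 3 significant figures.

(5.84) / (41.4e-9) = 0.1411e9

141000000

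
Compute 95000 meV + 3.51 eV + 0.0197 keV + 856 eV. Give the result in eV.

974.21 eV

In eV:
  95000 meV = 95000e-3 eV = 95
  3.51 eV → 3.51
  0.0197 keV = 0.0197e3 eV = 19.7
  856 eV → 856
Sum: 95 + 3.51 + 19.7 + 856 = 974.21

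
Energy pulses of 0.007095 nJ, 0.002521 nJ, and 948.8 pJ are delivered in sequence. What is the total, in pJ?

958.416 pJ

In pJ:
  0.007095 nJ = 0.007095 × 10^3 pJ = 7.095
  0.002521 nJ = 0.002521 × 10^3 pJ = 2.521
  948.8 pJ → 948.8
Sum: 7.095 + 2.521 + 948.8 = 958.416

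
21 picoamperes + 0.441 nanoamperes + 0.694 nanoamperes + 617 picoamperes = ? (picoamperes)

In picoamperes:
  21 picoamperes → 21
  0.441 nanoamperes = 0.441 × 10^3 picoamperes = 441
  0.694 nanoamperes = 0.694 × 10^3 picoamperes = 694
  617 picoamperes → 617
Sum: 21 + 441 + 694 + 617 = 1773

1773 picoamperes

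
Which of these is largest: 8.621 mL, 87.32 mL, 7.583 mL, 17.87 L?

17.87 L

8.621 mL = 0.008621 L
87.32 mL = 0.08732 L
7.583 mL = 0.007583 L
17.87 L = 17.87 L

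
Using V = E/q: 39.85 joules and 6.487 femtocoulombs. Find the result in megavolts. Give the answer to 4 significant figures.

(39.85) / (6.487 × 10⁻¹⁵) = 6.14306 × 10¹⁵ V

6143000000 megavolts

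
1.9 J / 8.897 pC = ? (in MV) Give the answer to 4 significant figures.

(1.9) / (8.897 × 10⁻¹²) = 0.213555 × 10¹² V

213600 MV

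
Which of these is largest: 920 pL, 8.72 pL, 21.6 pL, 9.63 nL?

9.63 nL

920 pL = 0.00000000092 L
8.72 pL = 0.00000000000872 L
21.6 pL = 0.0000000000216 L
9.63 nL = 0.00000000963 L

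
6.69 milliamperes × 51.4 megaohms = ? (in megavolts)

6.69 × 10⁻³ × 51.4 × 10⁶ = 343.866 × 10³ V

0.343866 megavolts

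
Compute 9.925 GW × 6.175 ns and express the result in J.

9.925e9 × 6.175e-9 = 61.286875 J

61.286875 J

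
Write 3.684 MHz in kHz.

3684 kHz

mega = 10^6, kilo = 10^3; factor is 10^3.
3.684 × 10^3 = 3684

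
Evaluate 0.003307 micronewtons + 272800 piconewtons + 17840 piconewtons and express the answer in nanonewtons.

In nanonewtons:
  0.003307 micronewtons = 0.003307 × 10³ nanonewtons = 3.307
  272800 piconewtons = 272800 × 10⁻³ nanonewtons = 272.8
  17840 piconewtons = 17840 × 10⁻³ nanonewtons = 17.84
Sum: 3.307 + 272.8 + 17.84 = 293.947

293.947 nanonewtons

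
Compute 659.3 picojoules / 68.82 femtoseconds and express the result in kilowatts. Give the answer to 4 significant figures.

(659.3 × 10^-12) / (68.82 × 10^-15) = 9.58006 × 10^3 W

9.580 kilowatts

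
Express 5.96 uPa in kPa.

0.00000000596 kPa

micro = 10⁻⁶, kilo = 10³; factor is 10⁻⁹.
5.96 × 10⁻⁹ = 0.00000000596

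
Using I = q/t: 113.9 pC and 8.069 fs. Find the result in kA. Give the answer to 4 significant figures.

(113.9 × 10⁻¹²) / (8.069 × 10⁻¹⁵) = 14.1158 × 10³ A

14.12 kA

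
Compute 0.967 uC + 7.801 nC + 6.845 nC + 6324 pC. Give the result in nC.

987.97 nC

In nC:
  0.967 uC = 0.967 × 10^3 nC = 967
  7.801 nC → 7.801
  6.845 nC → 6.845
  6324 pC = 6324 × 10^-3 nC = 6.324
Sum: 967 + 7.801 + 6.845 + 6.324 = 987.97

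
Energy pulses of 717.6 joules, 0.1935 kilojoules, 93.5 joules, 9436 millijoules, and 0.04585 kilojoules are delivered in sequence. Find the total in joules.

In joules:
  717.6 joules → 717.6
  0.1935 kilojoules = 0.1935e3 joules = 193.5
  93.5 joules → 93.5
  9436 millijoules = 9436e-3 joules = 9.436
  0.04585 kilojoules = 0.04585e3 joules = 45.85
Sum: 717.6 + 193.5 + 93.5 + 9.436 + 45.85 = 1059.886

1059.886 joules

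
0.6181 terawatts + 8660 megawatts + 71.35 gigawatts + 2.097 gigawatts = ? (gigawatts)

In gigawatts:
  0.6181 terawatts = 0.6181 × 10³ gigawatts = 618.1
  8660 megawatts = 8660 × 10⁻³ gigawatts = 8.66
  71.35 gigawatts → 71.35
  2.097 gigawatts → 2.097
Sum: 618.1 + 8.66 + 71.35 + 2.097 = 700.207

700.207 gigawatts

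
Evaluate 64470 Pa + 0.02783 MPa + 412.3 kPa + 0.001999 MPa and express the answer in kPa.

506.599 kPa

In kPa:
  64470 Pa = 64470e-3 kPa = 64.47
  0.02783 MPa = 0.02783e3 kPa = 27.83
  412.3 kPa → 412.3
  0.001999 MPa = 0.001999e3 kPa = 1.999
Sum: 64.47 + 27.83 + 412.3 + 1.999 = 506.599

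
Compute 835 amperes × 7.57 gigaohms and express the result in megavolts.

835 × 7.57e9 = 6320.95e9 V

6320950 megavolts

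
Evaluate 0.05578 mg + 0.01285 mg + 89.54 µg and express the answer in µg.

In µg:
  0.05578 mg = 0.05578 × 10³ µg = 55.78
  0.01285 mg = 0.01285 × 10³ µg = 12.85
  89.54 µg → 89.54
Sum: 55.78 + 12.85 + 89.54 = 158.17

158.17 µg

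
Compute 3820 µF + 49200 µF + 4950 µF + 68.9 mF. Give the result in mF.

In mF:
  3820 µF = 3820 × 10⁻³ mF = 3.82
  49200 µF = 49200 × 10⁻³ mF = 49.2
  4950 µF = 4950 × 10⁻³ mF = 4.95
  68.9 mF → 68.9
Sum: 3.82 + 49.2 + 4.95 + 68.9 = 126.87

126.87 mF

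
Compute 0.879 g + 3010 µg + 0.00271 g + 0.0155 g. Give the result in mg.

In mg:
  0.879 g = 0.879 × 10^3 mg = 879
  3010 µg = 3010 × 10^-3 mg = 3.01
  0.00271 g = 0.00271 × 10^3 mg = 2.71
  0.0155 g = 0.0155 × 10^3 mg = 15.5
Sum: 879 + 3.01 + 2.71 + 15.5 = 900.22

900.22 mg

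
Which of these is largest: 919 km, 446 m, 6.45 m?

919 km = 919000 m
446 m = 446 m
6.45 m = 6.45 m

919 km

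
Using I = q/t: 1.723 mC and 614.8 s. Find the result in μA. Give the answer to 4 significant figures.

2.803 μA

(1.723 × 10⁻³) / (614.8) = 0.00280254 × 10⁻³ A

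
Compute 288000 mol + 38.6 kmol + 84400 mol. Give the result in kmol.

In kmol:
  288000 mol = 288000e-3 kmol = 288
  38.6 kmol → 38.6
  84400 mol = 84400e-3 kmol = 84.4
Sum: 288 + 38.6 + 84.4 = 411

411 kmol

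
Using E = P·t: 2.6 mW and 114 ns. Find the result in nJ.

2.6 × 10⁻³ × 114 × 10⁻⁹ = 296.4 × 10⁻¹² J

0.2964 nJ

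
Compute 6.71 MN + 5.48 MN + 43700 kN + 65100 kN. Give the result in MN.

120.99 MN

In MN:
  6.71 MN → 6.71
  5.48 MN → 5.48
  43700 kN = 43700e-3 MN = 43.7
  65100 kN = 65100e-3 MN = 65.1
Sum: 6.71 + 5.48 + 43.7 + 65.1 = 120.99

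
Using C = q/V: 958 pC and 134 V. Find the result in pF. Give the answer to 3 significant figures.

(958e-12) / (134) = 7.1493e-12 F

7.15 pF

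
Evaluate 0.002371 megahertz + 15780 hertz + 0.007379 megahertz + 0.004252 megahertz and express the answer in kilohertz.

29.782 kilohertz

In kilohertz:
  0.002371 megahertz = 0.002371e3 kilohertz = 2.371
  15780 hertz = 15780e-3 kilohertz = 15.78
  0.007379 megahertz = 0.007379e3 kilohertz = 7.379
  0.004252 megahertz = 0.004252e3 kilohertz = 4.252
Sum: 2.371 + 15.78 + 7.379 + 4.252 = 29.782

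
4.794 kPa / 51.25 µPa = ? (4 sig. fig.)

(4.794 × 10^3) / (51.25 × 10^-6) = 0.093541 × 10^9

93540000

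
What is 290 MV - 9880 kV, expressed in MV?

In MV:
  290 MV → 290
  9880 kV = 9880 × 10^-3 MV = 9.88
Difference: 290 - 9.88 = 280.12

280.12 MV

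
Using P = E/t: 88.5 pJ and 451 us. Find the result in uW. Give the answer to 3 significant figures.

0.196 uW

(88.5 × 10^-12) / (451 × 10^-6) = 0.19623 × 10^-6 W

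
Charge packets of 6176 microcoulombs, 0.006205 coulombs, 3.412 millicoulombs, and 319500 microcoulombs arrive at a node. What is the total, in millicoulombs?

In millicoulombs:
  6176 microcoulombs = 6176 × 10^-3 millicoulombs = 6.176
  0.006205 coulombs = 0.006205 × 10^3 millicoulombs = 6.205
  3.412 millicoulombs → 3.412
  319500 microcoulombs = 319500 × 10^-3 millicoulombs = 319.5
Sum: 6.176 + 6.205 + 3.412 + 319.5 = 335.293

335.293 millicoulombs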